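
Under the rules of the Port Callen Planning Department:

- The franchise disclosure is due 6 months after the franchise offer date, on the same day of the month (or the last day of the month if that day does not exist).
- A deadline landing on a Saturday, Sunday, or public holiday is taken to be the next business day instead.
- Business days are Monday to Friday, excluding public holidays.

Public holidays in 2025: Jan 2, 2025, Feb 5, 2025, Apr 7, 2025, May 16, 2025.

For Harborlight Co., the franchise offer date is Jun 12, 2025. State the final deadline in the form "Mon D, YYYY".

Moving 6 months forward from Jun 12, 2025 on the corresponding day gives Dec 12, 2025.
Since Dec 12, 2025 is a Friday and not a holiday, the date is unchanged.
Final deadline: Dec 12, 2025.

Dec 12, 2025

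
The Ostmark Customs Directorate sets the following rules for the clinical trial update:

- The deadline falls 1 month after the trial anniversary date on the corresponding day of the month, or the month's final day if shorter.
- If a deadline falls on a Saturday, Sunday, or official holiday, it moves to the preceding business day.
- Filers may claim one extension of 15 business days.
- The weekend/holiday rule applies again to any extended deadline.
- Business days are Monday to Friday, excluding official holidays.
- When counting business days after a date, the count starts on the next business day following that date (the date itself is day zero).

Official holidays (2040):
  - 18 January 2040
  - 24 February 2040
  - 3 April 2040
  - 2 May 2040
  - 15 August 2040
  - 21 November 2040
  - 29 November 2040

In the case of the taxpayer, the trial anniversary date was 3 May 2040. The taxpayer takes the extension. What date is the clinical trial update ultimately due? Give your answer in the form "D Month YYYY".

22 June 2040

1 month from 3 May 2040 is 3 June 2040.
Because 3 June 2040 is a Sunday, the deadline becomes 1 June 2040 (Friday).
Counting 15 further business days from 1 June 2040 reaches 22 June 2040.
22 June 2040 is a Friday and not a listed holiday, so it stands.
Final deadline: 22 June 2040.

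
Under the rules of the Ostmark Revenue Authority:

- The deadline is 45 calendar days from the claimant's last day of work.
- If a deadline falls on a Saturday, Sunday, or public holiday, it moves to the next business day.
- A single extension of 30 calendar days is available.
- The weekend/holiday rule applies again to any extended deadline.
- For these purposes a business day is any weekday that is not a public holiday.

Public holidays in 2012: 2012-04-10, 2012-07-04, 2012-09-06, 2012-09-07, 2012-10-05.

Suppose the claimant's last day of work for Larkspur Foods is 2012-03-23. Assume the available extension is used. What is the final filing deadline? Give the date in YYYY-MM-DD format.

45 calendar days after 2012-03-23 is 2012-05-07.
2012-05-07 falls on a Monday, which is a business day, so no adjustment is needed.
Add the 30 calendar-day extension to 2012-05-07: 2012-06-06.
2012-06-06 falls on a Wednesday, which is a business day, so no adjustment is needed.
The final due date is 2012-06-06.

2012-06-06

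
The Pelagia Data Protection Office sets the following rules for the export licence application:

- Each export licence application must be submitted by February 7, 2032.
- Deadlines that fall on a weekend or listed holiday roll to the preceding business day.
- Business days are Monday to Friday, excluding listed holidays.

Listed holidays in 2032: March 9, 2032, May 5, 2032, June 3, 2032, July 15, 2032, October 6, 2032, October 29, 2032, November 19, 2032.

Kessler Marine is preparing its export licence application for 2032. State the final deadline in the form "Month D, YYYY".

The statutory due date is February 7, 2032.
February 7, 2032 is a Saturday; the preceding business day is February 6, 2032 (Friday).
Deadline: February 6, 2032.

February 6, 2032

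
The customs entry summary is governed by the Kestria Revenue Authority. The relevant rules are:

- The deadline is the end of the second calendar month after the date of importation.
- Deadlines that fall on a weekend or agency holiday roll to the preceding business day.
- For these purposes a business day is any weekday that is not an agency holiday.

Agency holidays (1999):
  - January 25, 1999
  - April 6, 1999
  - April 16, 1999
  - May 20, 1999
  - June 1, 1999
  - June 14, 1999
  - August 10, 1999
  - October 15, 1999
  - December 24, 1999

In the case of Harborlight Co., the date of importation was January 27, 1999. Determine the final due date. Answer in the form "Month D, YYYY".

March 31, 1999

2 months after January 27, 1999 falls in March 1999; the last day of that month is March 31, 1999.
March 31, 1999 (Wednesday) is already a business day.
Deadline: March 31, 1999.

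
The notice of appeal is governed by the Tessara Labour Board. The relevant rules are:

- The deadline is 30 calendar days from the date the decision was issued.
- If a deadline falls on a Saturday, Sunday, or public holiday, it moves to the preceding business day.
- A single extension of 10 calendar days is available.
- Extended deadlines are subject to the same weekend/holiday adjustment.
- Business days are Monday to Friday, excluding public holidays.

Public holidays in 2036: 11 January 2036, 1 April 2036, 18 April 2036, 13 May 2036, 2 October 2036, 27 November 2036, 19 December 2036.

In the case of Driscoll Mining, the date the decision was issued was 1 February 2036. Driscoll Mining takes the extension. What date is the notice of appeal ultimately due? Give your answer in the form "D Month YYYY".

30 calendar days after 1 February 2036 is 2 March 2036.
Because 2 March 2036 is a Sunday, the deadline becomes 29 February 2036 (Friday).
Applying the 10-calendar-day extension: 29 February 2036 + 10 days = 10 March 2036.
10 March 2036 (Monday) is already a business day.
The final due date is 10 March 2036.

10 March 2036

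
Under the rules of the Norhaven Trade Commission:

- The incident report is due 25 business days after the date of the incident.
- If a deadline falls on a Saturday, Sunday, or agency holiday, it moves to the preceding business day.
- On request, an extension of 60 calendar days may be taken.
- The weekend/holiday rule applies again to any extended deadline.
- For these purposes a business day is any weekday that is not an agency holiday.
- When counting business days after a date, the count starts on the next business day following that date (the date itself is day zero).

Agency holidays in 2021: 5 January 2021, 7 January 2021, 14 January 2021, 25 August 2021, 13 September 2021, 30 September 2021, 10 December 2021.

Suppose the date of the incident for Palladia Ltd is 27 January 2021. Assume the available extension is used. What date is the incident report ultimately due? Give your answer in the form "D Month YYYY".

30 April 2021

Counting 25 business days after 27 January 2021 (skipping weekends and listed holidays) reaches 3 March 2021.
3 March 2021 falls on a Wednesday, which is a business day, so no adjustment is needed.
With the 60-day extension, 3 March 2021 becomes 2 May 2021.
Because 2 May 2021 is a Sunday, the deadline becomes 30 April 2021 (Friday).
So the filing is due 30 April 2021.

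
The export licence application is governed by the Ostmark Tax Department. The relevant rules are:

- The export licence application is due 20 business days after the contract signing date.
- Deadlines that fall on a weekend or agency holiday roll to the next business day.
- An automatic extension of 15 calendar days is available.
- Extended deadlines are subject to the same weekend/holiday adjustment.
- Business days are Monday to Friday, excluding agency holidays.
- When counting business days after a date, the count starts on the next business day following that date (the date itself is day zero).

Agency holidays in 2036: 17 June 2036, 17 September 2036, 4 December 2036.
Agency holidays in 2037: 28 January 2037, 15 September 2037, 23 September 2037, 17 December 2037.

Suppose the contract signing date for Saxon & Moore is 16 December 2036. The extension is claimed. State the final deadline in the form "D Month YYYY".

29 January 2037

Starting the day after 16 December 2036 and counting 20 business days lands on 13 January 2037.
13 January 2037 falls on a Tuesday, which is a business day, so no adjustment is needed.
The 15-calendar-day extension moves the deadline from 13 January 2037 to 28 January 2037.
28 January 2037 is a listed holiday, so it moves to the next business day, 29 January 2037 (Thursday).
So the filing is due 29 January 2037.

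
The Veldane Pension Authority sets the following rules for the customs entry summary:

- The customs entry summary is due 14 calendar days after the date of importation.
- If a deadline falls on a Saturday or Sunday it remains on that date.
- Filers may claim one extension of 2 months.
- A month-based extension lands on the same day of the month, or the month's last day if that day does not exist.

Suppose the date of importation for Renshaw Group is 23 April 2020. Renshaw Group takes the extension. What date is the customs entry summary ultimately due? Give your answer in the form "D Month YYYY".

7 July 2020

From 23 April 2020, 14 calendar days later is 7 May 2020.
7 May 2020 is a Thursday; no weekend or holiday adjustment applies.
Applying the 2 months extension: 2 months after 7 May 2020 is 7 July 2020.
No adjustment is made for weekends or holidays, so 7 July 2020 stands.
So the filing is due 7 July 2020.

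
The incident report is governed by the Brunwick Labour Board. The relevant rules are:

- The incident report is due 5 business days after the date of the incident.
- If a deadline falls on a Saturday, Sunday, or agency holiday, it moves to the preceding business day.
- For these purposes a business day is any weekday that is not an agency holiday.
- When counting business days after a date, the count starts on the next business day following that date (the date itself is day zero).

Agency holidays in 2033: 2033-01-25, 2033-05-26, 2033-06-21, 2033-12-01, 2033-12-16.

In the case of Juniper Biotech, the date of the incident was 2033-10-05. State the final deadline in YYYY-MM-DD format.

5 business days after 2033-10-05, excluding weekends and holidays, is 2033-10-12.
2033-10-12 (Wednesday) is already a business day.
Deadline: 2033-10-12.

2033-10-12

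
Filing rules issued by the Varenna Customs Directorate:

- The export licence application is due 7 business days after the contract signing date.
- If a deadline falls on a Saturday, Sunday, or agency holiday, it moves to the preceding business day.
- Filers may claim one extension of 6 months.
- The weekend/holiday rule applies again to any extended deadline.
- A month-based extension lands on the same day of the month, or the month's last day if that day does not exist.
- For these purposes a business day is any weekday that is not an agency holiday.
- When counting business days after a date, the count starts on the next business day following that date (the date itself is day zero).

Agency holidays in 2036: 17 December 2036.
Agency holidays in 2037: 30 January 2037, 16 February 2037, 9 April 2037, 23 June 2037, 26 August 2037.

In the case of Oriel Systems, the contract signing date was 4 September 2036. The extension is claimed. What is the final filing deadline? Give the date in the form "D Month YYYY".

13 March 2037

Starting the day after 4 September 2036 and counting 7 business days lands on 15 September 2036.
15 September 2036 is a Monday and not a listed holiday, so it stands.
Add 6 months to 15 September 2036: 15 March 2037.
15 March 2037 falls on a Sunday. Rolling to the preceding business day gives 13 March 2037, a Friday.
So the filing is due 13 March 2037.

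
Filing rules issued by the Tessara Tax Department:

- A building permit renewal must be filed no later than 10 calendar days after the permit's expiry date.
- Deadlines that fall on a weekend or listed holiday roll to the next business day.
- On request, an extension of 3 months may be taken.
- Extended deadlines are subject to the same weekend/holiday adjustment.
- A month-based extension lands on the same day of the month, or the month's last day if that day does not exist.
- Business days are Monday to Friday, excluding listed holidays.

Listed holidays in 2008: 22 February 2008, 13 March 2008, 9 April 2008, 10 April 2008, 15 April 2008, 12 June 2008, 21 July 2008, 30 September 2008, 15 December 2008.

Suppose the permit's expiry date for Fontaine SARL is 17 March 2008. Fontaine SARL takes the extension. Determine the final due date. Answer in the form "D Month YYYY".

From 17 March 2008, 10 calendar days later is 27 March 2008.
Since 27 March 2008 is a Thursday and not a holiday, the date is unchanged.
The 3 months extension carries 27 March 2008 to 27 June 2008.
Since 27 June 2008 is a Friday and not a holiday, the date is unchanged.
The final due date is 27 June 2008.

27 June 2008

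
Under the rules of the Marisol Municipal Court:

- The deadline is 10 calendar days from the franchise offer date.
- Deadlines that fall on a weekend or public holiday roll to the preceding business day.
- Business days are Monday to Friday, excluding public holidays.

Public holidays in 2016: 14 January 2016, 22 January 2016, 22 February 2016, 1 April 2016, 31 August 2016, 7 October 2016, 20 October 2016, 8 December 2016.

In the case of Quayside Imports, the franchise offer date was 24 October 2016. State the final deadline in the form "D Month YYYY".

3 November 2016

10 calendar days after 24 October 2016 is 3 November 2016.
Since 3 November 2016 is a Thursday and not a holiday, the date is unchanged.
The final due date is 3 November 2016.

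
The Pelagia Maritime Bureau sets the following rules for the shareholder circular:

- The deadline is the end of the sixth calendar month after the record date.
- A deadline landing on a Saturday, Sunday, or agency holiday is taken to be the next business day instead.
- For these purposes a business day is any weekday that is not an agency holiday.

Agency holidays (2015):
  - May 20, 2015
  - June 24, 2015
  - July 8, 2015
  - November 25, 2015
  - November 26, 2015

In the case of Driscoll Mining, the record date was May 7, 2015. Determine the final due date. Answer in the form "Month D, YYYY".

November 30, 2015

The sixth month after May 7, 2015 is November 2015, whose last day is November 30, 2015.
November 30, 2015 is a Monday and not a listed holiday, so it stands.
Final deadline: November 30, 2015.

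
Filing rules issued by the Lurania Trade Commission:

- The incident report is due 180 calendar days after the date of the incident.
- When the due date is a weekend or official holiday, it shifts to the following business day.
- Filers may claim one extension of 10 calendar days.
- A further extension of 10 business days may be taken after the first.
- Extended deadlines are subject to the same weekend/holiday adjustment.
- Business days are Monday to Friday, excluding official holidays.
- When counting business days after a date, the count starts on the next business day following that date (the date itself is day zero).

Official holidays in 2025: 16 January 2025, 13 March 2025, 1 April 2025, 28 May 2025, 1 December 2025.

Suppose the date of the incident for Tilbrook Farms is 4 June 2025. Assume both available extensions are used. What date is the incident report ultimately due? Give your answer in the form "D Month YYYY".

26 December 2025

180 calendar days after 4 June 2025 is 1 December 2025.
1 December 2025 is a listed holiday; the next business day is 2 December 2025 (Tuesday).
With the 10-day extension, 2 December 2025 becomes 12 December 2025.
12 December 2025 is a Friday and not a listed holiday, so it stands.
Applying the 10-business-day extension: 10 business days after 12 December 2025 is 26 December 2025.
26 December 2025 (Friday) is already a business day.
So the filing is due 26 December 2025.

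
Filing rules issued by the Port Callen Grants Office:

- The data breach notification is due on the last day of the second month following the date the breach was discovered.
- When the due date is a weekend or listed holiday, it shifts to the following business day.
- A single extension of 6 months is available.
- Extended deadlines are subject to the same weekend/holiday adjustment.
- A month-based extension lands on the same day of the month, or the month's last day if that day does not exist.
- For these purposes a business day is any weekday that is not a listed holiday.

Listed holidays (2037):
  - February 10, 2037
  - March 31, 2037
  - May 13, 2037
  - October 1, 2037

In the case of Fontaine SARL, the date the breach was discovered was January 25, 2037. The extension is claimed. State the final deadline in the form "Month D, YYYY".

October 2, 2037

2 months after January 25, 2037 falls in March 2037; the last day of that month is March 31, 2037.
Because March 31, 2037 is a listed holiday, the deadline becomes April 1, 2037 (Wednesday).
Add 6 months to April 1, 2037: October 1, 2037.
October 1, 2037 falls on a listed holiday. Rolling to the next business day gives October 2, 2037, a Friday.
So the filing is due October 2, 2037.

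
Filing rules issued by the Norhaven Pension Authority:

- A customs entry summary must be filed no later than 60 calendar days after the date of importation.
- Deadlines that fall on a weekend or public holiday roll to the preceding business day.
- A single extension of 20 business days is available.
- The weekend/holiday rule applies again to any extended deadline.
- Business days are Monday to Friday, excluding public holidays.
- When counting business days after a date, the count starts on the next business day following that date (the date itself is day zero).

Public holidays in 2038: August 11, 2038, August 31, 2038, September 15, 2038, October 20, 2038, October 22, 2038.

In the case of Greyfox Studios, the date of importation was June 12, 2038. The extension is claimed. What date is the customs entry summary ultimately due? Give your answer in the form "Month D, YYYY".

September 9, 2038

Adding 60 calendar days to June 12, 2038 gives August 11, 2038.
August 11, 2038 falls on a listed holiday. Rolling to the preceding business day gives August 10, 2038, a Tuesday.
Counting 20 further business days from August 10, 2038 reaches September 9, 2038.
September 9, 2038 (Thursday) is already a business day.
The final due date is September 9, 2038.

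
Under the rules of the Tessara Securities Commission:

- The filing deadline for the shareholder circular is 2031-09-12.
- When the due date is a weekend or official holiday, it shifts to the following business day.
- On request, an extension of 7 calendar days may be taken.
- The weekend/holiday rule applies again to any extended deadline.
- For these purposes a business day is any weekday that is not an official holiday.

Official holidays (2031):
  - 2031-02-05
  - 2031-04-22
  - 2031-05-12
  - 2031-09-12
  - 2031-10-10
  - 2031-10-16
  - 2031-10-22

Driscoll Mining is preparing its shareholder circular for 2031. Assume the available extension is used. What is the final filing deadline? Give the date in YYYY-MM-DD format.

The statutory due date is 2031-09-12.
2031-09-12 is a listed holiday; the next business day is 2031-09-15 (Monday).
The 7-calendar-day extension moves the deadline from 2031-09-15 to 2031-09-22.
2031-09-22 (Monday) is already a business day.
The final due date is 2031-09-22.

2031-09-22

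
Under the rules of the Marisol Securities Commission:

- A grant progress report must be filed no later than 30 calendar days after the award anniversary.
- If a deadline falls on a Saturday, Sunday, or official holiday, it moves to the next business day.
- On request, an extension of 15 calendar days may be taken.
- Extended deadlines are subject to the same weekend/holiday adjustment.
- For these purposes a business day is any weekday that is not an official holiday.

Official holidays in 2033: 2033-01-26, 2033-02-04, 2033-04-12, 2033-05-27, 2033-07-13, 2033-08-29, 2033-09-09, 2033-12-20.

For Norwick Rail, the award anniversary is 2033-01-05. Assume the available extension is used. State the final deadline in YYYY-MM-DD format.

2033-02-22

30 calendar days after 2033-01-05 is 2033-02-04.
2033-02-04 is a listed holiday, so it moves to the next business day, 2033-02-07 (Monday).
With the 15-day extension, 2033-02-07 becomes 2033-02-22.
2033-02-22 falls on a Tuesday, which is a business day, so no adjustment is needed.
The final due date is 2033-02-22.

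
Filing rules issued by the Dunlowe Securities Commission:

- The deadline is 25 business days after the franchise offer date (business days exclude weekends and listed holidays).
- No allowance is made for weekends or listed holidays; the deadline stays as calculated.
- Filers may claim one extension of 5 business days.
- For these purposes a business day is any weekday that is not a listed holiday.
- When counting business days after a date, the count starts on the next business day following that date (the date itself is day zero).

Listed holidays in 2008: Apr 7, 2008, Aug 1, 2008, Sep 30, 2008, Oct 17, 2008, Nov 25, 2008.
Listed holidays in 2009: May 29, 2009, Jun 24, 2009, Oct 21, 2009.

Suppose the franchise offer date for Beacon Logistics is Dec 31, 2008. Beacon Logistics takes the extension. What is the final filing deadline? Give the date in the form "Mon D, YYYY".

Feb 11, 2009

25 business days after Dec 31, 2008, excluding weekends and holidays, is Feb 4, 2009.
Feb 4, 2009 is a Wednesday; no weekend or holiday adjustment applies.
Counting 5 further business days from Feb 4, 2009 reaches Feb 11, 2009.
Feb 11, 2009 falls on a Wednesday. The rules make no weekend/holiday allowance, so it remains Feb 11, 2009.
Final deadline: Feb 11, 2009.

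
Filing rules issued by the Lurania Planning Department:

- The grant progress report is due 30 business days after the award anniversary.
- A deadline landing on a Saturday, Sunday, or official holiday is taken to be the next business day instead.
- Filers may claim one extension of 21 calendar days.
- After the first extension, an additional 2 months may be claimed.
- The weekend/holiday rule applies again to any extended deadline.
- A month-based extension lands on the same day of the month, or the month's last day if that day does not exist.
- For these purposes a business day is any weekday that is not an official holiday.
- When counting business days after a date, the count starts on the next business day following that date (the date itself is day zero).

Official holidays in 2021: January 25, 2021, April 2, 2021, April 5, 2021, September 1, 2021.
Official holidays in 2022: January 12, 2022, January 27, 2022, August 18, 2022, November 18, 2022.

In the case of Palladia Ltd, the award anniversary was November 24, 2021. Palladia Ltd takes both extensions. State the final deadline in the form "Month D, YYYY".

Counting 30 business days after November 24, 2021 (skipping weekends and listed holidays) reaches January 5, 2022.
January 5, 2022 (Wednesday) is already a business day.
The 21-calendar-day extension moves the deadline from January 5, 2022 to January 26, 2022.
January 26, 2022 falls on a Wednesday, which is a business day, so no adjustment is needed.
Add 2 months to January 26, 2022: March 26, 2022.
March 26, 2022 falls on a Saturday. Rolling to the next business day gives March 28, 2022, a Monday.
So the filing is due March 28, 2022.

March 28, 2022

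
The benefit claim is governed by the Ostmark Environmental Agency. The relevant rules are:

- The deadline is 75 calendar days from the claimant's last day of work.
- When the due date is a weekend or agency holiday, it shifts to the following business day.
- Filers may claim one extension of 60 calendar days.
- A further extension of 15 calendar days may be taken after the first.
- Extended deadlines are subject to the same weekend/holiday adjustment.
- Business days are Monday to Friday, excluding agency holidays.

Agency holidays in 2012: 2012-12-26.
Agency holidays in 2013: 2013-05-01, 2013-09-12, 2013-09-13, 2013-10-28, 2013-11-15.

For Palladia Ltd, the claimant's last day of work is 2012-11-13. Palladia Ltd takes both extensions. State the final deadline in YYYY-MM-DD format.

From 2012-11-13, 75 calendar days later is 2013-01-27.
2013-01-27 is a Sunday; the next business day is 2013-01-28 (Monday).
The 60-calendar-day extension moves the deadline from 2013-01-28 to 2013-03-29.
2013-03-29 falls on a Friday, which is a business day, so no adjustment is needed.
The 15-calendar-day extension moves the deadline from 2013-03-29 to 2013-04-13.
Because 2013-04-13 is a Saturday, the deadline becomes 2013-04-15 (Monday).
So the filing is due 2013-04-15.

2013-04-15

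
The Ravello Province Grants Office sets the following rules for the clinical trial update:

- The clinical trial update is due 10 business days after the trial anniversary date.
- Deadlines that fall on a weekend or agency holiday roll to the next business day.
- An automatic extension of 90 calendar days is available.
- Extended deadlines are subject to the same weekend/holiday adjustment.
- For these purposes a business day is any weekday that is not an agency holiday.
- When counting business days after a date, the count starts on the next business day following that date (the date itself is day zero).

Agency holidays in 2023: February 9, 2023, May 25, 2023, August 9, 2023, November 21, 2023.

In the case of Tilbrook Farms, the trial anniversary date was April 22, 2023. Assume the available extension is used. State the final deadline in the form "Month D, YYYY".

Starting the day after April 22, 2023 and counting 10 business days lands on May 5, 2023.
May 5, 2023 (Friday) is already a business day.
The 90-calendar-day extension moves the deadline from May 5, 2023 to August 3, 2023.
August 3, 2023 falls on a Thursday, which is a business day, so no adjustment is needed.
The final due date is August 3, 2023.

August 3, 2023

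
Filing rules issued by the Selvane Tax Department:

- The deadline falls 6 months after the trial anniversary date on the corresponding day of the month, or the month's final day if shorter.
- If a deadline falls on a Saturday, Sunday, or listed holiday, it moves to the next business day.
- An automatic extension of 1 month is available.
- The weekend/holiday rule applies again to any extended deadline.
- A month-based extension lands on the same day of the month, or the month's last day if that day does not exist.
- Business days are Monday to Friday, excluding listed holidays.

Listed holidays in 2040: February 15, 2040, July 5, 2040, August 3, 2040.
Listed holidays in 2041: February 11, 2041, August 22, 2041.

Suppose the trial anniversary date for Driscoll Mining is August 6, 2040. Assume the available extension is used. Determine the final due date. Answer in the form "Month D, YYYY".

March 6, 2041

6 months after August 6, 2040, on the same day of the month, is February 6, 2041.
February 6, 2041 falls on a Wednesday, which is a business day, so no adjustment is needed.
The 1 month extension carries February 6, 2041 to March 6, 2041.
March 6, 2041 (Wednesday) is already a business day.
So the filing is due March 6, 2041.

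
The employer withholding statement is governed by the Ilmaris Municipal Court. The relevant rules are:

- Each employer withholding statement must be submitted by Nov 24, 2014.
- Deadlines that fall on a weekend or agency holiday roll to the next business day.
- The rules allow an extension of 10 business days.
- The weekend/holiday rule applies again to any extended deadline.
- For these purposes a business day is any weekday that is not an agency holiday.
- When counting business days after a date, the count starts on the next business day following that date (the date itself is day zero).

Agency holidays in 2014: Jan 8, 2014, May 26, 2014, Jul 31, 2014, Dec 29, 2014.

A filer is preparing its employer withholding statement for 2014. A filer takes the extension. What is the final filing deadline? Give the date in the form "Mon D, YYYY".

Dec 8, 2014

Start from the fixed due date, Nov 24, 2014.
Nov 24, 2014 (Monday) is already a business day.
Applying the 10-business-day extension: 10 business days after Nov 24, 2014 is Dec 8, 2014.
Dec 8, 2014 is a Monday and not a listed holiday, so it stands.
Final deadline: Dec 8, 2014.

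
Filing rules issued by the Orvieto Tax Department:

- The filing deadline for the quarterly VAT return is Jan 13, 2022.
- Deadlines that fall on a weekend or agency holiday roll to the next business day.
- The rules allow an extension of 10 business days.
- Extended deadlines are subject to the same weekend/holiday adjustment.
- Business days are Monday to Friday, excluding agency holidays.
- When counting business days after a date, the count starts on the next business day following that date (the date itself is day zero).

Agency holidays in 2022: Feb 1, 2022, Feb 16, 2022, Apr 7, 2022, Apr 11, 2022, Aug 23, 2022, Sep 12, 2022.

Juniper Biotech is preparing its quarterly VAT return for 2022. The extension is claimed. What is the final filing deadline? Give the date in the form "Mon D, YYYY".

The statutory due date is Jan 13, 2022.
Jan 13, 2022 is a Thursday and not a listed holiday, so it stands.
The 10-business-day extension runs from Jan 13, 2022 to Jan 27, 2022.
Jan 27, 2022 is a Thursday and not a listed holiday, so it stands.
Deadline: Jan 27, 2022.

Jan 27, 2022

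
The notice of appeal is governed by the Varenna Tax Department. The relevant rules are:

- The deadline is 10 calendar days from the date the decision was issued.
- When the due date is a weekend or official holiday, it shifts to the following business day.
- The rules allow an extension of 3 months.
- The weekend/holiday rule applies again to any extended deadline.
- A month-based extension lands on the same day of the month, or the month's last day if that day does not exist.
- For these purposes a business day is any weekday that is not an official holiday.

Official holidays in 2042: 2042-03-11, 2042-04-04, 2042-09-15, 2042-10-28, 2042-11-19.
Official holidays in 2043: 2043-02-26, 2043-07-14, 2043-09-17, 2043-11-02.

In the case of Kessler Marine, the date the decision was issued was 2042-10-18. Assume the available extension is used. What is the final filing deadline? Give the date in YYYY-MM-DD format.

Adding 10 calendar days to 2042-10-18 gives 2042-10-28.
2042-10-28 is a listed holiday, so it moves to the next business day, 2042-10-29 (Wednesday).
The 3 months extension carries 2042-10-29 to 2043-01-29.
2043-01-29 (Thursday) is already a business day.
Deadline: 2043-01-29.

2043-01-29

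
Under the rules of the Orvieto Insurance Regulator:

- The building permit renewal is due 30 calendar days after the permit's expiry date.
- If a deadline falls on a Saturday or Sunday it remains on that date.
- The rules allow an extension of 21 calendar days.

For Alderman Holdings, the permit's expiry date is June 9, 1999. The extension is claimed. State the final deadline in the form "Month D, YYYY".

From June 9, 1999, 30 calendar days later is July 9, 1999.
July 9, 1999 is a Friday; no weekend or holiday adjustment applies.
Add the 21 calendar-day extension to July 9, 1999: July 30, 1999.
No adjustment is made for weekends or holidays, so July 30, 1999 stands.
So the filing is due July 30, 1999.

July 30, 1999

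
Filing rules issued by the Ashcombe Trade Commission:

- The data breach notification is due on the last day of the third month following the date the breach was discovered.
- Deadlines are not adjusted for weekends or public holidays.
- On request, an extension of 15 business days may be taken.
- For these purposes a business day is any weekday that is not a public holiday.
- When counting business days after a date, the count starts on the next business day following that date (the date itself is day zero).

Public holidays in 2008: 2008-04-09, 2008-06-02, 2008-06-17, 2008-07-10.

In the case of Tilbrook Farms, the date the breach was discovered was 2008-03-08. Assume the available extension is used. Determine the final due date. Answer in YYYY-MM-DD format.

2008-07-22

The third month after 2008-03-08 is June 2008, whose last day is 2008-06-30.
2008-06-30 is a Monday; no weekend or holiday adjustment applies.
Counting 15 further business days from 2008-06-30 reaches 2008-07-22.
2008-07-22 is a Tuesday; no weekend or holiday adjustment applies.
Deadline: 2008-07-22.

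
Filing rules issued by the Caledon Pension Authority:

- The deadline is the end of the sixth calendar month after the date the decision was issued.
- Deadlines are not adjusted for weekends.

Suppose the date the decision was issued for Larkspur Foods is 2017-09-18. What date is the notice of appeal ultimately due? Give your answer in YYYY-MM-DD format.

6 months after 2017-09-18 falls in March 2018; the last day of that month is 2018-03-31.
2018-03-31 falls on a Saturday. The rules make no weekend/holiday allowance, so it remains 2018-03-31.
The final due date is 2018-03-31.

2018-03-31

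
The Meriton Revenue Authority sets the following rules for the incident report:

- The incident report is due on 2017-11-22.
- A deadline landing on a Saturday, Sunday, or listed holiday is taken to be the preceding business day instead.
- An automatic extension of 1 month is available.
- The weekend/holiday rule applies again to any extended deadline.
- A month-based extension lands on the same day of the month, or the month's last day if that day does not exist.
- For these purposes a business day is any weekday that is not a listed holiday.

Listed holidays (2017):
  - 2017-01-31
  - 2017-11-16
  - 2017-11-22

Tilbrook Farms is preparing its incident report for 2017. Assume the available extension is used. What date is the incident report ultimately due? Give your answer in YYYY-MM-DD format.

The statutory due date is 2017-11-22.
2017-11-22 is a listed holiday; the preceding business day is 2017-11-21 (Tuesday).
Add 1 month to 2017-11-21: 2017-12-21.
2017-12-21 is a Thursday and not a listed holiday, so it stands.
Final deadline: 2017-12-21.

2017-12-21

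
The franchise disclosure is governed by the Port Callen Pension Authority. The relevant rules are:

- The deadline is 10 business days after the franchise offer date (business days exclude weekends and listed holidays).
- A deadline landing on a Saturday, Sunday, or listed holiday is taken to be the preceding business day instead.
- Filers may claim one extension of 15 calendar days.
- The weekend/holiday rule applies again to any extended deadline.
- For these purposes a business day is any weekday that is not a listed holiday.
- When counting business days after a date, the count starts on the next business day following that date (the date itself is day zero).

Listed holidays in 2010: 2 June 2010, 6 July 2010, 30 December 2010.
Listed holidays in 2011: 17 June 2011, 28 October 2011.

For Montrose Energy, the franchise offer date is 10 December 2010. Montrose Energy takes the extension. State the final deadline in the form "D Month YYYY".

7 January 2011

10 business days after 10 December 2010, excluding weekends and holidays, is 24 December 2010.
Since 24 December 2010 is a Friday and not a holiday, the date is unchanged.
Applying the 15-calendar-day extension: 24 December 2010 + 15 days = 8 January 2011.
Because 8 January 2011 is a Saturday, the deadline becomes 7 January 2011 (Friday).
Final deadline: 7 January 2011.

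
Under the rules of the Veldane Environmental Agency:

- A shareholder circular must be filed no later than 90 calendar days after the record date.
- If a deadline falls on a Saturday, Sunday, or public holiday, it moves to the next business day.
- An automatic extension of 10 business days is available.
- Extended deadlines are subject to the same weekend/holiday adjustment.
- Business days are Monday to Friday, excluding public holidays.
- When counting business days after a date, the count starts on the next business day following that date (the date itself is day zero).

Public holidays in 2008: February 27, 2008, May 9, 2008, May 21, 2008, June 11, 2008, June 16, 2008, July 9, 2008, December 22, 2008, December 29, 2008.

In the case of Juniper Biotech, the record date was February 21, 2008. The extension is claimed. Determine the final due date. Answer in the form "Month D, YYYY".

June 5, 2008

Adding 90 calendar days to February 21, 2008 gives May 21, 2008.
Because May 21, 2008 is a listed holiday, the deadline becomes May 22, 2008 (Thursday).
Applying the 10-business-day extension: 10 business days after May 22, 2008 is June 5, 2008.
June 5, 2008 is a Thursday and not a listed holiday, so it stands.
Deadline: June 5, 2008.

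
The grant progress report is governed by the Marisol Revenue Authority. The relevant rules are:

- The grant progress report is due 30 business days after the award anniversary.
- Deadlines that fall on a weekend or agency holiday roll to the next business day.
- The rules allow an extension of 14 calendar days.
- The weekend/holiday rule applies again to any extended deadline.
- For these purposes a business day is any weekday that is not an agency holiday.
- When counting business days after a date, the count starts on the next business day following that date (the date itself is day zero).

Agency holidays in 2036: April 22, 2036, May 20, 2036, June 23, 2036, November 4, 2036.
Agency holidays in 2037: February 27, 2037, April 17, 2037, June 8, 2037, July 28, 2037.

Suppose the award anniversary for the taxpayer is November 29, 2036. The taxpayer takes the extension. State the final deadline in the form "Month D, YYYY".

Counting 30 business days after November 29, 2036 (skipping weekends and listed holidays) reaches January 9, 2037.
January 9, 2037 (Friday) is already a business day.
The 14-calendar-day extension moves the deadline from January 9, 2037 to January 23, 2037.
January 23, 2037 is a Friday and not a listed holiday, so it stands.
Deadline: January 23, 2037.

January 23, 2037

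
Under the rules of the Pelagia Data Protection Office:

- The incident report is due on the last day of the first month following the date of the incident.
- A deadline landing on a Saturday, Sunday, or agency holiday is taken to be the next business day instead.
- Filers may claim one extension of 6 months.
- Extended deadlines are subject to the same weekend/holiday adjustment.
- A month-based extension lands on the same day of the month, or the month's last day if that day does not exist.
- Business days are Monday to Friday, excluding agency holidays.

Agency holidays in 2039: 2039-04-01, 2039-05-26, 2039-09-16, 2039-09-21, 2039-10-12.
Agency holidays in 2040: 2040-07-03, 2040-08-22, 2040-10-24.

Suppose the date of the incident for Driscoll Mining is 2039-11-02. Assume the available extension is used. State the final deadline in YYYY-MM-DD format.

2040-07-02

The first month after 2039-11-02 is December 2039, whose last day is 2039-12-31.
Because 2039-12-31 is a Saturday, the deadline becomes 2040-01-02 (Monday).
The 6 months extension carries 2040-01-02 to 2040-07-02.
2040-07-02 falls on a Monday, which is a business day, so no adjustment is needed.
Deadline: 2040-07-02.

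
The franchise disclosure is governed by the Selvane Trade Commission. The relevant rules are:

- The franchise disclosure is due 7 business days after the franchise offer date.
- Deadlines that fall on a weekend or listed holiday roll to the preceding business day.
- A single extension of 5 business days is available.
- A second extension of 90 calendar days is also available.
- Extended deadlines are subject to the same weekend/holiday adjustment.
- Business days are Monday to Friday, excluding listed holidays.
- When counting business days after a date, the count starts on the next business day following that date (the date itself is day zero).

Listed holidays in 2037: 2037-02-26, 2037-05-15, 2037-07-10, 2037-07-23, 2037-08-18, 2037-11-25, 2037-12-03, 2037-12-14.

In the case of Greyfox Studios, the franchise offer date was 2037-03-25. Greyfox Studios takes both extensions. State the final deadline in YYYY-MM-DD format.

Starting the day after 2037-03-25 and counting 7 business days lands on 2037-04-03.
Since 2037-04-03 is a Friday and not a holiday, the date is unchanged.
The 5-business-day extension runs from 2037-04-03 to 2037-04-10.
2037-04-10 (Friday) is already a business day.
Add the 90 calendar-day extension to 2037-04-10: 2037-07-09.
2037-07-09 falls on a Thursday, which is a business day, so no adjustment is needed.
Deadline: 2037-07-09.

2037-07-09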